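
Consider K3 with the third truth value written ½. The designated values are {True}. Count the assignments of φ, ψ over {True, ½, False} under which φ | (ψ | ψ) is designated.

5

Of the 9 assignments, 5 give a value in {True}.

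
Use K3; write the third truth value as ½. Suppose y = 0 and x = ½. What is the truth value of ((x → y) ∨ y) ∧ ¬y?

½

x → y = ½ → 0 = ½  [¬½ ∨ 0]
(x → y) ∨ y = ½ ∨ 0 = ½
¬y = ¬0 = 1
((x → y) ∨ y) ∧ ¬y = ½ ∧ 1 = ½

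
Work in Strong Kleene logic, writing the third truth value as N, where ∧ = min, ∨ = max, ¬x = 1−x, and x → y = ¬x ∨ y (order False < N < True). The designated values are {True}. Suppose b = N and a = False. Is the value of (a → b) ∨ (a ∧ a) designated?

Yes

a → b = False → N = True  [¬False ∨ N]
a ∧ a = False ∧ False = False
(a → b) ∨ (a ∧ a) = True ∨ False = True
True ∈ {True}.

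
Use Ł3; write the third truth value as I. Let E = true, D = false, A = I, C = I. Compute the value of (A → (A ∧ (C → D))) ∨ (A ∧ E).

true

C → D = I → false = I  [min(1, 1−½+0)]
A ∧ (C → D) = I ∧ I = I
A → (A ∧ (C → D)) = I → I = true
A ∧ E = I ∧ true = I
(A → (A ∧ (C → D))) ∨ (A ∧ E) = true ∨ I = true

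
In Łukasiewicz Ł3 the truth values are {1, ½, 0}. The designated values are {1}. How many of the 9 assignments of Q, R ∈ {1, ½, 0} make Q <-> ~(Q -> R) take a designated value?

5

Of the 9 assignments, 5 give a value in {1}.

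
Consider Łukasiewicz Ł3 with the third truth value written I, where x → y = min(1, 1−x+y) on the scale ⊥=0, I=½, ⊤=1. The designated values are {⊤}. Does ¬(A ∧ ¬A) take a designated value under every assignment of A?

No

Countermodel: A=I gives I, which is not designated.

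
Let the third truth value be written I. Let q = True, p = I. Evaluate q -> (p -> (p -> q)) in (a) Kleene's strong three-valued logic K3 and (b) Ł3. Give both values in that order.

True; True

In Kleene's strong three-valued logic K3: p -> q = I -> True = True
p -> (p -> q) = I -> True = True
q -> (p -> (p -> q)) = True -> True = True
In Ł3: p -> q = I -> True = True
p -> (p -> q) = I -> True = True
q -> (p -> (p -> q)) = True -> True = True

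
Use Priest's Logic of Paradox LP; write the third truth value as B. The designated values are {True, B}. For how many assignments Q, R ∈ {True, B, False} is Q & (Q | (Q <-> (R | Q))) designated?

Of the 9 assignments, 6 give a value in {True, B}.

6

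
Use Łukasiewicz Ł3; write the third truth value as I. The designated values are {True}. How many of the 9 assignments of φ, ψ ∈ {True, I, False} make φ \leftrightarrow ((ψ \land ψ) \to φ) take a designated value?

Of the 9 assignments, 5 give a value in {True}.

5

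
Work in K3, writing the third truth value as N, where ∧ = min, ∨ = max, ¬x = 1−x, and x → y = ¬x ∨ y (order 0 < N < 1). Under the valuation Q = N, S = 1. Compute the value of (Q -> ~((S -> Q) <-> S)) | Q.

N

S -> Q = 1 -> N = N  [~1 | N]
(S -> Q) <-> S = N <-> 1 = N
~((S -> Q) <-> S) = ~N = N
Q -> ~((S -> Q) <-> S) = N -> N = N
(Q -> ~((S -> Q) <-> S)) | Q = N | N = N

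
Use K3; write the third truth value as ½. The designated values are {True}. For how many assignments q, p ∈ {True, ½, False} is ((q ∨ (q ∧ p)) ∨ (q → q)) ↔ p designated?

2

Designated under: (q=True, p=True); (q=False, p=True).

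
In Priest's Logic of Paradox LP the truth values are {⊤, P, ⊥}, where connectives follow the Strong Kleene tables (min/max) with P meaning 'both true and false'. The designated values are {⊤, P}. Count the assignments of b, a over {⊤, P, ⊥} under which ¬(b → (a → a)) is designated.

2

Designated under: (b=⊤, a=P); (b=P, a=P).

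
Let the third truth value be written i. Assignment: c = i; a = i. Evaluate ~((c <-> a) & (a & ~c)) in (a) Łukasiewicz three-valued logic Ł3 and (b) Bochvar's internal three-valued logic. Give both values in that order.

i; i

In Łukasiewicz three-valued logic Ł3: c <-> a = i <-> i = True  [1 − |½−½|]
~c = ~i = i
a & ~c = i & i = i
(c <-> a) & (a & ~c) = True & i = i
~((c <-> a) & (a & ~c)) = ~i = i
In Bochvar's internal three-valued logic: c <-> a = i <-> i = i
~c = ~i = i
a & ~c = i & i = i
(c <-> a) & (a & ~c) = i & i = i
~((c <-> a) & (a & ~c)) = ~i = i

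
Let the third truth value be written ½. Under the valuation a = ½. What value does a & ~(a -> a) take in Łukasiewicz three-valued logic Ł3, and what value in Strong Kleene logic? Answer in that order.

False; ½

In Łukasiewicz three-valued logic Ł3: a -> a = ½ -> ½ = True  [min(1, 1−½+½)]
~(a -> a) = ~True = False
a & ~(a -> a) = ½ & False = False
In Strong Kleene logic: a -> a = ½ -> ½ = ½
~(a -> a) = ~½ = ½
a & ~(a -> a) = ½ & ½ = ½
They differ because Łukasiewicz three-valued logic Ł3 and Strong Kleene logic treat ½ differently under implication.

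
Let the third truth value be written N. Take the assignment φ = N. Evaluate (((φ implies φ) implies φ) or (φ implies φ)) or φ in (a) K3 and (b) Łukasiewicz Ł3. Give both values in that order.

In K3: φ implies φ = N implies N = N  [not N or N]
(φ implies φ) implies φ = N implies N = N
φ implies φ = N implies N = N
((φ implies φ) implies φ) or (φ implies φ) = N or N = N
(((φ implies φ) implies φ) or (φ implies φ)) or φ = N or N = N
In Łukasiewicz Ł3: φ implies φ = N implies N = 1  [min(1, 1−½+½)]
(φ implies φ) implies φ = 1 implies N = N
φ implies φ = N implies N = 1
((φ implies φ) implies φ) or (φ implies φ) = N or 1 = 1
(((φ implies φ) implies φ) or (φ implies φ)) or φ = 1 or N = 1
They differ because K3 and Łukasiewicz Ł3 treat N differently under implication.

N; 1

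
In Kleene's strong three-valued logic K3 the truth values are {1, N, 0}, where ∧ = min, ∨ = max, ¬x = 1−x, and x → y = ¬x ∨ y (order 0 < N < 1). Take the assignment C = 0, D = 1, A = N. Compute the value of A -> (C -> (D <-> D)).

1

D <-> D = 1 <-> 1 = 1
C -> (D <-> D) = 0 -> 1 = 1
A -> (C -> (D <-> D)) = N -> 1 = 1  [~N | 1]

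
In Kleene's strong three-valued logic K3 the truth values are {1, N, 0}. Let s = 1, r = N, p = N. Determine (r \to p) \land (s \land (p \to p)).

N

r \to p = N \to N = N  [\lnot N \lor N]
p \to p = N \to N = N
s \land (p \to p) = 1 \land N = N
(r \to p) \land (s \land (p \to p)) = N \land N = N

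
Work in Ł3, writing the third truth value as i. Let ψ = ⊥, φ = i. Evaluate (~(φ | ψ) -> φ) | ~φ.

⊤

φ | ψ = i | ⊥ = i
~(φ | ψ) = ~i = i
~(φ | ψ) -> φ = i -> i = ⊤
~φ = ~i = i
(~(φ | ψ) -> φ) | ~φ = ⊤ | i = ⊤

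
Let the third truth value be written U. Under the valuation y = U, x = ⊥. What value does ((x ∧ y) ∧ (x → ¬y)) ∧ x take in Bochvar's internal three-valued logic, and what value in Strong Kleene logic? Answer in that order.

U; ⊥

In Bochvar's internal three-valued logic: x ∧ y = ⊥ ∧ U = U
¬y = ¬U = U
x → ¬y = ⊥ → U = U  [any arg is the third value ⇒ result is the third value]
(x ∧ y) ∧ (x → ¬y) = U ∧ U = U
((x ∧ y) ∧ (x → ¬y)) ∧ x = U ∧ ⊥ = U
In Strong Kleene logic: x ∧ y = ⊥ ∧ U = ⊥
¬y = ¬U = U
x → ¬y = ⊥ → U = ⊤  [¬⊥ ∨ U]
(x ∧ y) ∧ (x → ¬y) = ⊥ ∧ ⊤ = ⊥
((x ∧ y) ∧ (x → ¬y)) ∧ x = ⊥ ∧ ⊥ = ⊥
They differ because Bochvar's internal three-valued logic and Strong Kleene logic treat U differently under the binary connectives.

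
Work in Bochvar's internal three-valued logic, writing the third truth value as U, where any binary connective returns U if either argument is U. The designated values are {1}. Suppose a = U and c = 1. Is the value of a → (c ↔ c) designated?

c ↔ c = 1 ↔ 1 = 1
a → (c ↔ c) = U → 1 = U  [any arg is the third value ⇒ result is the third value]
U ∉ {1}.

No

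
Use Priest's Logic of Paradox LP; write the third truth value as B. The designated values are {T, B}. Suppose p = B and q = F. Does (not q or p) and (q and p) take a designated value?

No

not q = not F = T
not q or p = T or B = T
q and p = F and B = F
(not q or p) and (q and p) = T and F = F
F ∉ {T, B}.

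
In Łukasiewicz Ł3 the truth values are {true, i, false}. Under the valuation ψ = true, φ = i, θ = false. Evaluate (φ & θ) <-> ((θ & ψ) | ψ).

φ & θ = i & false = false
θ & ψ = false & true = false
(θ & ψ) | ψ = false | true = true
(φ & θ) <-> ((θ & ψ) | ψ) = false <-> true = false

false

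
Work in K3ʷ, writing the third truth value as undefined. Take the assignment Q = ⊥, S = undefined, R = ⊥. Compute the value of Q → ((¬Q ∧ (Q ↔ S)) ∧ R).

undefined

¬Q = ¬⊥ = ⊤
Q ↔ S = ⊥ ↔ undefined = undefined
¬Q ∧ (Q ↔ S) = ⊤ ∧ undefined = undefined
(¬Q ∧ (Q ↔ S)) ∧ R = undefined ∧ ⊥ = undefined
Q → ((¬Q ∧ (Q ↔ S)) ∧ R) = ⊥ → undefined = undefined  [any arg is the third value ⇒ result is the third value]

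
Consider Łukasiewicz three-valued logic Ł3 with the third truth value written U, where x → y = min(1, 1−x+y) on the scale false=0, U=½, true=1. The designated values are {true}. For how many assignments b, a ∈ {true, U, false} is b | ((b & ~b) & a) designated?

Designated under: (b=true, a=true); (b=true, a=U); (b=true, a=false).

3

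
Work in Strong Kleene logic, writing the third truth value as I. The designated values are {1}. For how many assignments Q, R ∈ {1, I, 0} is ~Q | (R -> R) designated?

Of the 9 assignments, 7 give a value in {1}.

7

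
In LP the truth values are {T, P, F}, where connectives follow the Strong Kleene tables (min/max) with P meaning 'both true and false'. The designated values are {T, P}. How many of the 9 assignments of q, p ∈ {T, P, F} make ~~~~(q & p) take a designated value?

Designated under: (q=T, p=T); (q=T, p=P); (q=P, p=T); (q=P, p=P).

4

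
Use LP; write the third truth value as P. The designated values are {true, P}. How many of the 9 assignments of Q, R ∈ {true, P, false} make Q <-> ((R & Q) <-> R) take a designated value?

Of the 9 assignments, 8 give a value in {true, P}.

8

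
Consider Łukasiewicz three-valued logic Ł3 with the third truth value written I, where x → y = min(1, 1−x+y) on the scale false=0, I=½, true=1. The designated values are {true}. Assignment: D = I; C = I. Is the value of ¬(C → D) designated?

No

C → D = I → I = true  [min(1, 1−½+½)]
¬(C → D) = ¬true = false
false ∉ {true}.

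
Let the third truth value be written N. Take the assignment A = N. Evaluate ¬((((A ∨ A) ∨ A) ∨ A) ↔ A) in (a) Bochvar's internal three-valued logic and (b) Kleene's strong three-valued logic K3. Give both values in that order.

N; N

In Bochvar's internal three-valued logic: A ∨ A = N ∨ N = N
(A ∨ A) ∨ A = N ∨ N = N
((A ∨ A) ∨ A) ∨ A = N ∨ N = N
(((A ∨ A) ∨ A) ∨ A) ↔ A = N ↔ N = N
¬((((A ∨ A) ∨ A) ∨ A) ↔ A) = ¬N = N
In Kleene's strong three-valued logic K3: A ∨ A = N ∨ N = N
(A ∨ A) ∨ A = N ∨ N = N
((A ∨ A) ∨ A) ∨ A = N ∨ N = N
(((A ∨ A) ∨ A) ∨ A) ↔ A = N ↔ N = N
¬((((A ∨ A) ∨ A) ∨ A) ↔ A) = ¬N = N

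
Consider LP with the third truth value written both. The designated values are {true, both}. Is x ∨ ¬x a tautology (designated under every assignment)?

Every assignment of x over {true, both, false} gives a value in {true, both}.
In particular, with x=both: x ∨ ¬x = both.

Yes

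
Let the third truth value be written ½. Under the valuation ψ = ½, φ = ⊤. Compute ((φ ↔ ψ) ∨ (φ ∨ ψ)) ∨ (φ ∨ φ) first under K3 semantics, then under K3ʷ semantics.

In K3: φ ↔ ψ = ⊤ ↔ ½ = ½
φ ∨ ψ = ⊤ ∨ ½ = ⊤
(φ ↔ ψ) ∨ (φ ∨ ψ) = ½ ∨ ⊤ = ⊤
φ ∨ φ = ⊤ ∨ ⊤ = ⊤
((φ ↔ ψ) ∨ (φ ∨ ψ)) ∨ (φ ∨ φ) = ⊤ ∨ ⊤ = ⊤
In K3ʷ: φ ↔ ψ = ⊤ ↔ ½ = ½
φ ∨ ψ = ⊤ ∨ ½ = ½
(φ ↔ ψ) ∨ (φ ∨ ψ) = ½ ∨ ½ = ½
φ ∨ φ = ⊤ ∨ ⊤ = ⊤
((φ ↔ ψ) ∨ (φ ∨ ψ)) ∨ (φ ∨ φ) = ½ ∨ ⊤ = ½
They differ because K3 and K3ʷ treat ½ differently under the binary connectives.

⊤; ½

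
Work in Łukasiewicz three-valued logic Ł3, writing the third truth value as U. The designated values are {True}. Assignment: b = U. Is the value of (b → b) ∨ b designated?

b → b = U → U = True  [min(1, 1−½+½)]
(b → b) ∨ b = True ∨ U = True
True ∈ {True}.

Yes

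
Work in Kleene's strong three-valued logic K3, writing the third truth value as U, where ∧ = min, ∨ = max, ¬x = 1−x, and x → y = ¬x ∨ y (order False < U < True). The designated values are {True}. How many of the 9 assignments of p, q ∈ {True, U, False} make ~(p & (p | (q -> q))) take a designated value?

Designated under: (p=False, q=True); (p=False, q=U); (p=False, q=False).

3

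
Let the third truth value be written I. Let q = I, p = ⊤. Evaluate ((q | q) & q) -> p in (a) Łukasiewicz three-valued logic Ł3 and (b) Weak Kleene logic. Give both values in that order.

⊤; I

In Łukasiewicz three-valued logic Ł3: q | q = I | I = I
(q | q) & q = I & I = I
((q | q) & q) -> p = I -> ⊤ = ⊤
In Weak Kleene logic: q | q = I | I = I
(q | q) & q = I & I = I
((q | q) & q) -> p = I -> ⊤ = I  [any arg is the third value ⇒ result is the third value]
They differ because Łukasiewicz three-valued logic Ł3 and Weak Kleene logic treat I differently under the binary connectives.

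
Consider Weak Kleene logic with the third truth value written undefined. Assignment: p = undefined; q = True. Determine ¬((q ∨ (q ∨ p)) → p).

undefined

q ∨ p = True ∨ undefined = undefined
q ∨ (q ∨ p) = True ∨ undefined = undefined
(q ∨ (q ∨ p)) → p = undefined → undefined = undefined
¬((q ∨ (q ∨ p)) → p) = ¬undefined = undefined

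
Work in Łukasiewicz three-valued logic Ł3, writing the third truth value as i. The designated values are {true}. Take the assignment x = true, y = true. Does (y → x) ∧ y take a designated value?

y → x = true → true = true
(y → x) ∧ y = true ∧ true = true
true ∈ {true}.

Yes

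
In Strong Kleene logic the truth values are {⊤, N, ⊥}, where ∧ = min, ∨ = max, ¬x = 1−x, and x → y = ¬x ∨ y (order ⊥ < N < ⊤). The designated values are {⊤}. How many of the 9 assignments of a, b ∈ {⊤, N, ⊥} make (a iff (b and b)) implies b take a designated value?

Designated under: (a=⊤, b=⊤); (a=⊤, b=⊥); (a=N, b=⊤); (a=⊥, b=⊤).

4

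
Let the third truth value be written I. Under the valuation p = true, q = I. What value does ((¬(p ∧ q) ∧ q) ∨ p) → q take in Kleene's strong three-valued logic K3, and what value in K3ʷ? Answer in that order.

In Kleene's strong three-valued logic K3: p ∧ q = true ∧ I = I
¬(p ∧ q) = ¬I = I
¬(p ∧ q) ∧ q = I ∧ I = I
(¬(p ∧ q) ∧ q) ∨ p = I ∨ true = true
((¬(p ∧ q) ∧ q) ∨ p) → q = true → I = I  [¬true ∨ I]
In K3ʷ: p ∧ q = true ∧ I = I
¬(p ∧ q) = ¬I = I
¬(p ∧ q) ∧ q = I ∧ I = I
(¬(p ∧ q) ∧ q) ∨ p = I ∨ true = I
((¬(p ∧ q) ∧ q) ∨ p) → q = I → I = I

I; I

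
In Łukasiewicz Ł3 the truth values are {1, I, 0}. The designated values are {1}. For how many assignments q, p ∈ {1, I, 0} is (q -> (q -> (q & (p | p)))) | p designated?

Of the 9 assignments, 7 give a value in {1}.

7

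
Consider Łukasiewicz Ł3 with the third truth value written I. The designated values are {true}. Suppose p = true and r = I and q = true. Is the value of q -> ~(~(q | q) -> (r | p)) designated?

No

q | q = true | true = true
~(q | q) = ~true = false
r | p = I | true = true
~(q | q) -> (r | p) = false -> true = true
~(~(q | q) -> (r | p)) = ~true = false
q -> ~(~(q | q) -> (r | p)) = true -> false = false
false ∉ {true}.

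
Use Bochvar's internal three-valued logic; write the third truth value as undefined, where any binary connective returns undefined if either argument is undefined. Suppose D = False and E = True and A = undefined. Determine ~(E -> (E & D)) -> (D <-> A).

E & D = True & False = False
E -> (E & D) = True -> False = False
~(E -> (E & D)) = ~False = True
D <-> A = False <-> undefined = undefined
~(E -> (E & D)) -> (D <-> A) = True -> undefined = undefined  [any arg is the third value ⇒ result is the third value]

undefined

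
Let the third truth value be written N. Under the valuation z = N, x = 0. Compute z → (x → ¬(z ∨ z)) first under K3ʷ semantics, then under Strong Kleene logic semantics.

N; 1

In K3ʷ: z ∨ z = N ∨ N = N
¬(z ∨ z) = ¬N = N
x → ¬(z ∨ z) = 0 → N = N
z → (x → ¬(z ∨ z)) = N → N = N
In Strong Kleene logic: z ∨ z = N ∨ N = N
¬(z ∨ z) = ¬N = N
x → ¬(z ∨ z) = 0 → N = 1  [¬0 ∨ N]
z → (x → ¬(z ∨ z)) = N → 1 = 1
They differ because K3ʷ and Strong Kleene logic treat N differently under the binary connectives.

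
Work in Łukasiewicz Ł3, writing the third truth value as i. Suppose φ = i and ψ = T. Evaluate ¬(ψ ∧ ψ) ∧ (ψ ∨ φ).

ψ ∧ ψ = T ∧ T = T
¬(ψ ∧ ψ) = ¬T = F
ψ ∨ φ = T ∨ i = T
¬(ψ ∧ ψ) ∧ (ψ ∨ φ) = F ∧ T = F

F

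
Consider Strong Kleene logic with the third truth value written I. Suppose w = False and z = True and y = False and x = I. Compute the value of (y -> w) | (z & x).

True

y -> w = False -> False = True
z & x = True & I = I
(y -> w) | (z & x) = True | I = True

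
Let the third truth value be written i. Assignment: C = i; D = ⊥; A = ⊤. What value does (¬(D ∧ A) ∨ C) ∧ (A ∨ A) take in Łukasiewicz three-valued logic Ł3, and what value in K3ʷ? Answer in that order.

⊤; i

In Łukasiewicz three-valued logic Ł3: D ∧ A = ⊥ ∧ ⊤ = ⊥
¬(D ∧ A) = ¬⊥ = ⊤
¬(D ∧ A) ∨ C = ⊤ ∨ i = ⊤
A ∨ A = ⊤ ∨ ⊤ = ⊤
(¬(D ∧ A) ∨ C) ∧ (A ∨ A) = ⊤ ∧ ⊤ = ⊤
In K3ʷ: D ∧ A = ⊥ ∧ ⊤ = ⊥
¬(D ∧ A) = ¬⊥ = ⊤
¬(D ∧ A) ∨ C = ⊤ ∨ i = i
A ∨ A = ⊤ ∨ ⊤ = ⊤
(¬(D ∧ A) ∨ C) ∧ (A ∨ A) = i ∧ ⊤ = i
They differ because Łukasiewicz three-valued logic Ł3 and K3ʷ treat i differently under the binary connectives.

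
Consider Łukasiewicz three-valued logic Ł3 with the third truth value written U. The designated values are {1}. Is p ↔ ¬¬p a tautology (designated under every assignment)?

Every assignment of p over {1, U, 0} gives a value in {1}.
In particular, with p=U: p ↔ ¬¬p = 1.

Yes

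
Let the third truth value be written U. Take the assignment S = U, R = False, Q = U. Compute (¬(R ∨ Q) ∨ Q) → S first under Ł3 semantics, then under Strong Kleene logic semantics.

True; U

In Ł3: R ∨ Q = False ∨ U = U
¬(R ∨ Q) = ¬U = U
¬(R ∨ Q) ∨ Q = U ∨ U = U
(¬(R ∨ Q) ∨ Q) → S = U → U = True  [min(1, 1−½+½)]
In Strong Kleene logic: R ∨ Q = False ∨ U = U
¬(R ∨ Q) = ¬U = U
¬(R ∨ Q) ∨ Q = U ∨ U = U
(¬(R ∨ Q) ∨ Q) → S = U → U = U  [¬U ∨ U]
They differ because Ł3 and Strong Kleene logic treat U differently under implication.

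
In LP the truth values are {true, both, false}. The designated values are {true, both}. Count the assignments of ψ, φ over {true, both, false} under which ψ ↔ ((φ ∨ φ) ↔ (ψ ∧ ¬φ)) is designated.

Of the 9 assignments, 6 give a value in {true, both}.

6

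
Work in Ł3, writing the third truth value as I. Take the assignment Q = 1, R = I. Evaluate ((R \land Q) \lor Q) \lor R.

1

R \land Q = I \land 1 = I
(R \land Q) \lor Q = I \lor 1 = 1
((R \land Q) \lor Q) \lor R = 1 \lor I = 1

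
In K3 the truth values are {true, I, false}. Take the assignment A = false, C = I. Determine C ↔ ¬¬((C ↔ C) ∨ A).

C ↔ C = I ↔ I = I
(C ↔ C) ∨ A = I ∨ false = I
¬((C ↔ C) ∨ A) = ¬I = I
¬¬((C ↔ C) ∨ A) = ¬I = I
C ↔ ¬¬((C ↔ C) ∨ A) = I ↔ I = I

I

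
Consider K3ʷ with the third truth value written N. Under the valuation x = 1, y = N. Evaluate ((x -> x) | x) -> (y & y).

N

x -> x = 1 -> 1 = 1
(x -> x) | x = 1 | 1 = 1
y & y = N & N = N
((x -> x) | x) -> (y & y) = 1 -> N = N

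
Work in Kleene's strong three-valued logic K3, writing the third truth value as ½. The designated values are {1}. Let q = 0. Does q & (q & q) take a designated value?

No

q & q = 0 & 0 = 0
q & (q & q) = 0 & 0 = 0
0 ∉ {1}.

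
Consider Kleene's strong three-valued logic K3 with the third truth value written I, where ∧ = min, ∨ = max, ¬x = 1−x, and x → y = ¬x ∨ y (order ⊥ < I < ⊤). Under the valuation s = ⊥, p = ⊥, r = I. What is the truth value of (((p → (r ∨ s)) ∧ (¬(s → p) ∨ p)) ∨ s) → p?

⊤

r ∨ s = I ∨ ⊥ = I
p → (r ∨ s) = ⊥ → I = ⊤  [¬⊥ ∨ I]
s → p = ⊥ → ⊥ = ⊤
¬(s → p) = ¬⊤ = ⊥
¬(s → p) ∨ p = ⊥ ∨ ⊥ = ⊥
(p → (r ∨ s)) ∧ (¬(s → p) ∨ p) = ⊤ ∧ ⊥ = ⊥
((p → (r ∨ s)) ∧ (¬(s → p) ∨ p)) ∨ s = ⊥ ∨ ⊥ = ⊥
(((p → (r ∨ s)) ∧ (¬(s → p) ∨ p)) ∨ s) → p = ⊥ → ⊥ = ⊤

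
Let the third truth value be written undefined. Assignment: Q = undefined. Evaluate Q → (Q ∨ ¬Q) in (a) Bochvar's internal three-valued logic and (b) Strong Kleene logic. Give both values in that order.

undefined; undefined

In Bochvar's internal three-valued logic: ¬Q = ¬undefined = undefined
Q ∨ ¬Q = undefined ∨ undefined = undefined
Q → (Q ∨ ¬Q) = undefined → undefined = undefined  [any arg is the third value ⇒ result is the third value]
In Strong Kleene logic: ¬Q = ¬undefined = undefined
Q ∨ ¬Q = undefined ∨ undefined = undefined
Q → (Q ∨ ¬Q) = undefined → undefined = undefined  [¬undefined ∨ undefined]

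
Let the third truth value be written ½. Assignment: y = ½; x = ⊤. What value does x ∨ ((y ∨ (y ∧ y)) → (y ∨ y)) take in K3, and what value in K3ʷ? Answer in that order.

⊤; ½

In K3: y ∧ y = ½ ∧ ½ = ½
y ∨ (y ∧ y) = ½ ∨ ½ = ½
y ∨ y = ½ ∨ ½ = ½
(y ∨ (y ∧ y)) → (y ∨ y) = ½ → ½ = ½  [¬½ ∨ ½]
x ∨ ((y ∨ (y ∧ y)) → (y ∨ y)) = ⊤ ∨ ½ = ⊤
In K3ʷ: y ∧ y = ½ ∧ ½ = ½
y ∨ (y ∧ y) = ½ ∨ ½ = ½
y ∨ y = ½ ∨ ½ = ½
(y ∨ (y ∧ y)) → (y ∨ y) = ½ → ½ = ½  [any arg is the third value ⇒ result is the third value]
x ∨ ((y ∨ (y ∧ y)) → (y ∨ y)) = ⊤ ∨ ½ = ½
They differ because K3 and K3ʷ treat ½ differently under the binary connectives.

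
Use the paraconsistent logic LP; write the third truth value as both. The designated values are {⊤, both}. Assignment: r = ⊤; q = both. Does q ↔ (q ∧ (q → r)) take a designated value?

q → r = both → ⊤ = ⊤  [¬both ∨ ⊤]
q ∧ (q → r) = both ∧ ⊤ = both
q ↔ (q ∧ (q → r)) = both ↔ both = both
both ∈ {⊤, both}.

Yes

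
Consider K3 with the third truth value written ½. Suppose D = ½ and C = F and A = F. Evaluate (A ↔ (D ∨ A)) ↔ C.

½

D ∨ A = ½ ∨ F = ½
A ↔ (D ∨ A) = F ↔ ½ = ½
(A ↔ (D ∨ A)) ↔ C = ½ ↔ F = ½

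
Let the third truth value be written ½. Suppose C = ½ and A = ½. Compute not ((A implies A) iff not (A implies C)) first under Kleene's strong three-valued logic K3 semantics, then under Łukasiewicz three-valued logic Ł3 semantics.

In Kleene's strong three-valued logic K3: A implies A = ½ implies ½ = ½
A implies C = ½ implies ½ = ½
not (A implies C) = not ½ = ½
(A implies A) iff not (A implies C) = ½ iff ½ = ½
not ((A implies A) iff not (A implies C)) = not ½ = ½
In Łukasiewicz three-valued logic Ł3: A implies A = ½ implies ½ = ⊤  [min(1, 1−½+½)]
A implies C = ½ implies ½ = ⊤
not (A implies C) = not ⊤ = ⊥
(A implies A) iff not (A implies C) = ⊤ iff ⊥ = ⊥
not ((A implies A) iff not (A implies C)) = not ⊥ = ⊤
They differ because Kleene's strong three-valued logic K3 and Łukasiewicz three-valued logic Ł3 treat ½ differently under implication.

½; ⊤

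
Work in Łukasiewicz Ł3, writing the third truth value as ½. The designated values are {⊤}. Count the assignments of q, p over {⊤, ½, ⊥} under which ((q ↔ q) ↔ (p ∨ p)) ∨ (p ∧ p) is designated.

3

Designated under: (q=⊤, p=⊤); (q=½, p=⊤); (q=⊥, p=⊤).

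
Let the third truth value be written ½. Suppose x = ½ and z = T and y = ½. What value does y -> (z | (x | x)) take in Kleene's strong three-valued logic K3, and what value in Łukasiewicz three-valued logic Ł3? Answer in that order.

In Kleene's strong three-valued logic K3: x | x = ½ | ½ = ½
z | (x | x) = T | ½ = T
y -> (z | (x | x)) = ½ -> T = T
In Łukasiewicz three-valued logic Ł3: x | x = ½ | ½ = ½
z | (x | x) = T | ½ = T
y -> (z | (x | x)) = ½ -> T = T  [min(1, 1−½+1)]

T; T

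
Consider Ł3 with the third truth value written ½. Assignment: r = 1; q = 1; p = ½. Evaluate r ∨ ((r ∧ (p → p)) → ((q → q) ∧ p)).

p → p = ½ → ½ = 1  [min(1, 1−½+½)]
r ∧ (p → p) = 1 ∧ 1 = 1
q → q = 1 → 1 = 1
(q → q) ∧ p = 1 ∧ ½ = ½
(r ∧ (p → p)) → ((q → q) ∧ p) = 1 → ½ = ½
r ∨ ((r ∧ (p → p)) → ((q → q) ∧ p)) = 1 ∨ ½ = 1

1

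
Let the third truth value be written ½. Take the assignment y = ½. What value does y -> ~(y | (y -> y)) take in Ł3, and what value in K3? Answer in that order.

½; ½

In Ł3: y -> y = ½ -> ½ = True  [min(1, 1−½+½)]
y | (y -> y) = ½ | True = True
~(y | (y -> y)) = ~True = False
y -> ~(y | (y -> y)) = ½ -> False = ½
In K3: y -> y = ½ -> ½ = ½  [~½ | ½]
y | (y -> y) = ½ | ½ = ½
~(y | (y -> y)) = ~½ = ½
y -> ~(y | (y -> y)) = ½ -> ½ = ½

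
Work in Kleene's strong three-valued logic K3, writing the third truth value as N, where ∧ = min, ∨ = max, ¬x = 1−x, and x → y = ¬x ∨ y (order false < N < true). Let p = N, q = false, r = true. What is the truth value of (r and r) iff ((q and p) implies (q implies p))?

r and r = true and true = true
q and p = false and N = false
q implies p = false implies N = true  [not false or N]
(q and p) implies (q implies p) = false implies true = true
(r and r) iff ((q and p) implies (q implies p)) = true iff true = true

true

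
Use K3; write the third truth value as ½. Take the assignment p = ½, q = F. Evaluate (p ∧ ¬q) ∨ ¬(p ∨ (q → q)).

¬q = ¬F = T
p ∧ ¬q = ½ ∧ T = ½
q → q = F → F = T
p ∨ (q → q) = ½ ∨ T = T
¬(p ∨ (q → q)) = ¬T = F
(p ∧ ¬q) ∨ ¬(p ∨ (q → q)) = ½ ∨ F = ½

½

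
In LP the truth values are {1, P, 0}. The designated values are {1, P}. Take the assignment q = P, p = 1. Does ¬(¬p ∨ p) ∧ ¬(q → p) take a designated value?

¬p = ¬1 = 0
¬p ∨ p = 0 ∨ 1 = 1
¬(¬p ∨ p) = ¬1 = 0
q → p = P → 1 = 1
¬(q → p) = ¬1 = 0
¬(¬p ∨ p) ∧ ¬(q → p) = 0 ∧ 0 = 0
0 ∉ {1, P}.

No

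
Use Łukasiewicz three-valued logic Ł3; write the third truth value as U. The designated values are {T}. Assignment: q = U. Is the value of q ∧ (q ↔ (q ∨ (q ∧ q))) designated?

q ∧ q = U ∧ U = U
q ∨ (q ∧ q) = U ∨ U = U
q ↔ (q ∨ (q ∧ q)) = U ↔ U = T  [1 − |½−½|]
q ∧ (q ↔ (q ∨ (q ∧ q))) = U ∧ T = U
U ∉ {T}.

No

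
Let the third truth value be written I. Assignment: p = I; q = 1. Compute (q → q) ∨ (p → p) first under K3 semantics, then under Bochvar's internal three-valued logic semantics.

In K3: q → q = 1 → 1 = 1
p → p = I → I = I  [¬I ∨ I]
(q → q) ∨ (p → p) = 1 ∨ I = 1
In Bochvar's internal three-valued logic: q → q = 1 → 1 = 1
p → p = I → I = I  [any arg is the third value ⇒ result is the third value]
(q → q) ∨ (p → p) = 1 ∨ I = I
They differ because K3 and Bochvar's internal three-valued logic treat I differently under the binary connectives.

1; I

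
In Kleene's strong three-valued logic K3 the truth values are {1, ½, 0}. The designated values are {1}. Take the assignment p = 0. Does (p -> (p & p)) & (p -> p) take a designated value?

p & p = 0 & 0 = 0
p -> (p & p) = 0 -> 0 = 1
p -> p = 0 -> 0 = 1
(p -> (p & p)) & (p -> p) = 1 & 1 = 1
1 ∈ {1}.

Yes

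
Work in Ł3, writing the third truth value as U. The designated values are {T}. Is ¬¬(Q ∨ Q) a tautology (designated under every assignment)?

No

Countermodel: Q=U gives U, which is not designated.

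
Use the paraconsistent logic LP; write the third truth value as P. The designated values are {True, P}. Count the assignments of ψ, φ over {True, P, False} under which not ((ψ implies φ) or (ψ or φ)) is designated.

Designated under: (ψ=P, φ=P); (ψ=P, φ=False).

2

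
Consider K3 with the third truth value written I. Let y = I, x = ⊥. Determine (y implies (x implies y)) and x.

⊥

x implies y = ⊥ implies I = ⊤
y implies (x implies y) = I implies ⊤ = ⊤
(y implies (x implies y)) and x = ⊤ and ⊥ = ⊥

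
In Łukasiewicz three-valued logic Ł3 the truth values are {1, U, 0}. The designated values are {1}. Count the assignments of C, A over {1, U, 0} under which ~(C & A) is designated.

Of the 9 assignments, 5 give a value in {1}.

5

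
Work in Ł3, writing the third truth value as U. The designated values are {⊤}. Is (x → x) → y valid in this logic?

No

Countermodel: x=⊤, y=U gives U, which is not designated.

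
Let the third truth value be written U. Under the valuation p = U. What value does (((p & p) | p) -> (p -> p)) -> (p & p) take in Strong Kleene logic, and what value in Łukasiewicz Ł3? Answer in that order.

In Strong Kleene logic: p & p = U & U = U
(p & p) | p = U | U = U
p -> p = U -> U = U  [~U | U]
((p & p) | p) -> (p -> p) = U -> U = U
p & p = U & U = U
(((p & p) | p) -> (p -> p)) -> (p & p) = U -> U = U
In Łukasiewicz Ł3: p & p = U & U = U
(p & p) | p = U | U = U
p -> p = U -> U = T  [min(1, 1−½+½)]
((p & p) | p) -> (p -> p) = U -> T = T
p & p = U & U = U
(((p & p) | p) -> (p -> p)) -> (p & p) = T -> U = U

U; U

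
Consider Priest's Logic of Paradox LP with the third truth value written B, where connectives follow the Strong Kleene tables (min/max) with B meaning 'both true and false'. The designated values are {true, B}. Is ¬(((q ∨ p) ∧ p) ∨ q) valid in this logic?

No

Countermodel: q=true, p=true gives false, which is not designated.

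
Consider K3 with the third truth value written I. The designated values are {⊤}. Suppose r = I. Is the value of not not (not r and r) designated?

not r = not I = I
not r and r = I and I = I
not (not r and r) = not I = I
not not (not r and r) = not I = I
I ∉ {⊤}.

No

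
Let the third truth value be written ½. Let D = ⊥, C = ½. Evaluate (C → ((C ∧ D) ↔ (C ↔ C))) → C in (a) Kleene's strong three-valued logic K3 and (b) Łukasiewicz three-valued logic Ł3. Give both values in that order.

In Kleene's strong three-valued logic K3: C ∧ D = ½ ∧ ⊥ = ⊥
C ↔ C = ½ ↔ ½ = ½
(C ∧ D) ↔ (C ↔ C) = ⊥ ↔ ½ = ½
C → ((C ∧ D) ↔ (C ↔ C)) = ½ → ½ = ½
(C → ((C ∧ D) ↔ (C ↔ C))) → C = ½ → ½ = ½
In Łukasiewicz three-valued logic Ł3: C ∧ D = ½ ∧ ⊥ = ⊥
C ↔ C = ½ ↔ ½ = ⊤  [1 − |½−½|]
(C ∧ D) ↔ (C ↔ C) = ⊥ ↔ ⊤ = ⊥
C → ((C ∧ D) ↔ (C ↔ C)) = ½ → ⊥ = ½
(C → ((C ∧ D) ↔ (C ↔ C))) → C = ½ → ½ = ⊤
They differ because Kleene's strong three-valued logic K3 and Łukasiewicz three-valued logic Ł3 treat ½ differently under implication.

½; ⊤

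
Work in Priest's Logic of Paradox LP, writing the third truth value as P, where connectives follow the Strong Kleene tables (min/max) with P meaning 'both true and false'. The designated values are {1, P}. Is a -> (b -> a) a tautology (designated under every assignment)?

Every assignment of a, b over {1, P, 0} gives a value in {1, P}.
In particular, with a=P, b=P: a -> (b -> a) = P.

Yes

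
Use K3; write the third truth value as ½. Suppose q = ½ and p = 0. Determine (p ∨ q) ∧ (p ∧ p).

0

p ∨ q = 0 ∨ ½ = ½
p ∧ p = 0 ∧ 0 = 0
(p ∨ q) ∧ (p ∧ p) = ½ ∧ 0 = 0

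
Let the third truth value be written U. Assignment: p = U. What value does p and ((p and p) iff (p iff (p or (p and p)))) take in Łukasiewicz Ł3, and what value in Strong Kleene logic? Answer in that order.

U; U

In Łukasiewicz Ł3: p and p = U and U = U
p and p = U and U = U
p or (p and p) = U or U = U
p iff (p or (p and p)) = U iff U = ⊤  [1 − |½−½|]
(p and p) iff (p iff (p or (p and p))) = U iff ⊤ = U
p and ((p and p) iff (p iff (p or (p and p)))) = U and U = U
In Strong Kleene logic: p and p = U and U = U
p and p = U and U = U
p or (p and p) = U or U = U
p iff (p or (p and p)) = U iff U = U
(p and p) iff (p iff (p or (p and p))) = U iff U = U
p and ((p and p) iff (p iff (p or (p and p)))) = U and U = U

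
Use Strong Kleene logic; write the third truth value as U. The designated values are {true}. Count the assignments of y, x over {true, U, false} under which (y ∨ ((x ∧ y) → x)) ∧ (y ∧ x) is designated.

Designated under: (y=true, x=true).

1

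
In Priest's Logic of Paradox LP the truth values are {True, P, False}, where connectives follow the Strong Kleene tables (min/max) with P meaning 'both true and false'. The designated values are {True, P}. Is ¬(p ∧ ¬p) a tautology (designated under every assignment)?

Yes

Every assignment of p over {True, P, False} gives a value in {True, P}.
In particular, with p=P: ¬(p ∧ ¬p) = P.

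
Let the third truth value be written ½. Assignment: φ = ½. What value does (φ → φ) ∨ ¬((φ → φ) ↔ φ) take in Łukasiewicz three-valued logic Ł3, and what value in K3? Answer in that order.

True; ½

In Łukasiewicz three-valued logic Ł3: φ → φ = ½ → ½ = True
φ → φ = ½ → ½ = True
(φ → φ) ↔ φ = True ↔ ½ = ½
¬((φ → φ) ↔ φ) = ¬½ = ½
(φ → φ) ∨ ¬((φ → φ) ↔ φ) = True ∨ ½ = True
In K3: φ → φ = ½ → ½ = ½  [¬½ ∨ ½]
φ → φ = ½ → ½ = ½
(φ → φ) ↔ φ = ½ ↔ ½ = ½
¬((φ → φ) ↔ φ) = ¬½ = ½
(φ → φ) ∨ ¬((φ → φ) ↔ φ) = ½ ∨ ½ = ½
They differ because Łukasiewicz three-valued logic Ł3 and K3 treat ½ differently under implication.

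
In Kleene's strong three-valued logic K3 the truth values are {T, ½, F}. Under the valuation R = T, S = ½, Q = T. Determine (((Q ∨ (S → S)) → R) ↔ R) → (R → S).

½

S → S = ½ → ½ = ½
Q ∨ (S → S) = T ∨ ½ = T
(Q ∨ (S → S)) → R = T → T = T
((Q ∨ (S → S)) → R) ↔ R = T ↔ T = T
R → S = T → ½ = ½
(((Q ∨ (S → S)) → R) ↔ R) → (R → S) = T → ½ = ½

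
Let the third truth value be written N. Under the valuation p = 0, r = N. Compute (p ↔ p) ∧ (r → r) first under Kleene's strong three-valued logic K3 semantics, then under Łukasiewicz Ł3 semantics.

N; 1

In Kleene's strong three-valued logic K3: p ↔ p = 0 ↔ 0 = 1
r → r = N → N = N  [¬N ∨ N]
(p ↔ p) ∧ (r → r) = 1 ∧ N = N
In Łukasiewicz Ł3: p ↔ p = 0 ↔ 0 = 1
r → r = N → N = 1  [min(1, 1−½+½)]
(p ↔ p) ∧ (r → r) = 1 ∧ 1 = 1
They differ because Kleene's strong three-valued logic K3 and Łukasiewicz Ł3 treat N differently under implication.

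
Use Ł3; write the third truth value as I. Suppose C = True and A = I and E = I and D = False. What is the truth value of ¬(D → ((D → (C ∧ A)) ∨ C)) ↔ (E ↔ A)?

C ∧ A = True ∧ I = I
D → (C ∧ A) = False → I = True  [min(1, 1−0+½)]
(D → (C ∧ A)) ∨ C = True ∨ True = True
D → ((D → (C ∧ A)) ∨ C) = False → True = True
¬(D → ((D → (C ∧ A)) ∨ C)) = ¬True = False
E ↔ A = I ↔ I = True
¬(D → ((D → (C ∧ A)) ∨ C)) ↔ (E ↔ A) = False ↔ True = False

False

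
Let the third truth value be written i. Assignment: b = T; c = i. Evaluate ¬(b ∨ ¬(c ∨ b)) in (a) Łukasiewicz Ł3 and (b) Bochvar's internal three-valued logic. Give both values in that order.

F; i

In Łukasiewicz Ł3: c ∨ b = i ∨ T = T
¬(c ∨ b) = ¬T = F
b ∨ ¬(c ∨ b) = T ∨ F = T
¬(b ∨ ¬(c ∨ b)) = ¬T = F
In Bochvar's internal three-valued logic: c ∨ b = i ∨ T = i
¬(c ∨ b) = ¬i = i
b ∨ ¬(c ∨ b) = T ∨ i = i
¬(b ∨ ¬(c ∨ b)) = ¬i = i
They differ because Łukasiewicz Ł3 and Bochvar's internal three-valued logic treat i differently under the binary connectives.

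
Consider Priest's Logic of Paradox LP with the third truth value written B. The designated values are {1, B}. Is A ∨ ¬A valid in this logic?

Yes

Every assignment of A over {1, B, 0} gives a value in {1, B}.
In particular, with A=B: A ∨ ¬A = B.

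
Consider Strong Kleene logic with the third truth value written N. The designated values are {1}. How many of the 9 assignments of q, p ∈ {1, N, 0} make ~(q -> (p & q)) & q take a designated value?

1

Designated under: (q=1, p=0).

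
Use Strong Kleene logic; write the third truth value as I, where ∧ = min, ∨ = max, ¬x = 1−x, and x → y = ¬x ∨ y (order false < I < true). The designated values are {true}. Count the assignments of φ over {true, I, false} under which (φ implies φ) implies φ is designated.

φ=true: true ✓
φ=I: I ·
φ=false: false ·

1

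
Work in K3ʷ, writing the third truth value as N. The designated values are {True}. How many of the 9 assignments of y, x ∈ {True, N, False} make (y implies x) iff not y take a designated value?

Designated under: (y=True, x=False); (y=False, x=True); (y=False, x=False).

3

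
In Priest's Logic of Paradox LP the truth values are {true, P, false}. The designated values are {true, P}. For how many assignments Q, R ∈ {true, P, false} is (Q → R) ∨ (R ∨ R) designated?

Of the 9 assignments, 8 give a value in {true, P}.

8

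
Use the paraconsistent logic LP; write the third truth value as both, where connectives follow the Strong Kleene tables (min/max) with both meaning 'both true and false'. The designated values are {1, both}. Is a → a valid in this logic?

Every assignment of a over {1, both, 0} gives a value in {1, both}.
In particular, with a=both: a → a = both.

Yes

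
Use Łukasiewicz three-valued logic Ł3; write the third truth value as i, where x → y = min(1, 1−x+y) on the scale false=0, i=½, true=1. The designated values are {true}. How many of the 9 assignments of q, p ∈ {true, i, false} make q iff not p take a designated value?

Designated under: (q=true, p=false); (q=i, p=i); (q=false, p=true).

3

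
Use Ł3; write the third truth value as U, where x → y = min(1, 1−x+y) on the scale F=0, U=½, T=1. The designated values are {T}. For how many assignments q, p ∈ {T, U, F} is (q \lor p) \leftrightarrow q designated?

Of the 9 assignments, 6 give a value in {T}.

6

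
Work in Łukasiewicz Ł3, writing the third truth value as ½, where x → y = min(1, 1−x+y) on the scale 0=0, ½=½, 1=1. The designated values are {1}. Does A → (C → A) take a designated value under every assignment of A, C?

Every assignment of A, C over {1, ½, 0} gives a value in {1}.
In particular, with A=½, C=½: A → (C → A) = 1.

Yes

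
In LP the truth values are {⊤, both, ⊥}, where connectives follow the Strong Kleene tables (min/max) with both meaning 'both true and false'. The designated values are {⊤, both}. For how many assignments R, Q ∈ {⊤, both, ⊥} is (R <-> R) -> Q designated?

Of the 9 assignments, 7 give a value in {⊤, both}.

7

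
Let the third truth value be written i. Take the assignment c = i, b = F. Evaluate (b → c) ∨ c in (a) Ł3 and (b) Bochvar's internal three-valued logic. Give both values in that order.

T; i

In Ł3: b → c = F → i = T  [min(1, 1−0+½)]
(b → c) ∨ c = T ∨ i = T
In Bochvar's internal three-valued logic: b → c = F → i = i  [any arg is the third value ⇒ result is the third value]
(b → c) ∨ c = i ∨ i = i
They differ because Ł3 and Bochvar's internal three-valued logic treat i differently under the binary connectives.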